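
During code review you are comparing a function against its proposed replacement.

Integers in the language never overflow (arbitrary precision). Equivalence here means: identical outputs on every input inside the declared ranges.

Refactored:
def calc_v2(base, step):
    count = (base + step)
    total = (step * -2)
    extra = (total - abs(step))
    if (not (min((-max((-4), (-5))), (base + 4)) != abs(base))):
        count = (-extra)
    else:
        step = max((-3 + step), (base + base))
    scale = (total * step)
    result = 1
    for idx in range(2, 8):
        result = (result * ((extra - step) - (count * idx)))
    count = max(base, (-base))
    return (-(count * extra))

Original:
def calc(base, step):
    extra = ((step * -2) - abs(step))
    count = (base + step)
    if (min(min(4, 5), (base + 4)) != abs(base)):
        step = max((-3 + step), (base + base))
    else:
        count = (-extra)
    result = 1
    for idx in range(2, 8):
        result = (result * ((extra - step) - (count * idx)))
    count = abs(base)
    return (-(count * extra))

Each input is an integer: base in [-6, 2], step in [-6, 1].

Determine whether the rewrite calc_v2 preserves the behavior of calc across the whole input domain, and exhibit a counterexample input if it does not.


The two versions differ — the changes include min/max/abs usage differs, local variable names differ, arithmetic usage differs, boolean connective usage differs, statement counts differ.
As a probe, take base=0, step=-2: calc runs extra = 2; count = -2; (min(min(4, 5), (base + 4)) != abs(base)) -> true; step = 0; result = 1; [idx=2]; result = 6; [idx=3]; result = 48; [idx=4]; result = 480; [idx=5]; result = 5760; [idx=6]; result = 80640; [idx=7]; result = 1290240; count = 0; return 0; calc_v2 runs count = -2; total = 4; extra = 2; (not (min((-max((-4), (-5))), (base + 4)) != abs(base))) -> false; step = 0; scale = 0; result = 1; [idx=2]; result = 6; [idx=3]; result = 48; [idx=4]; result = 480; [idx=5]; result = 5760; [idx=6]; result = 80640; [idx=7]; result = 1290240; count = 0; return 0; both end at 0.
An exhaustive pass over the 72 declared inputs shows identical outputs.
verdict: equivalent


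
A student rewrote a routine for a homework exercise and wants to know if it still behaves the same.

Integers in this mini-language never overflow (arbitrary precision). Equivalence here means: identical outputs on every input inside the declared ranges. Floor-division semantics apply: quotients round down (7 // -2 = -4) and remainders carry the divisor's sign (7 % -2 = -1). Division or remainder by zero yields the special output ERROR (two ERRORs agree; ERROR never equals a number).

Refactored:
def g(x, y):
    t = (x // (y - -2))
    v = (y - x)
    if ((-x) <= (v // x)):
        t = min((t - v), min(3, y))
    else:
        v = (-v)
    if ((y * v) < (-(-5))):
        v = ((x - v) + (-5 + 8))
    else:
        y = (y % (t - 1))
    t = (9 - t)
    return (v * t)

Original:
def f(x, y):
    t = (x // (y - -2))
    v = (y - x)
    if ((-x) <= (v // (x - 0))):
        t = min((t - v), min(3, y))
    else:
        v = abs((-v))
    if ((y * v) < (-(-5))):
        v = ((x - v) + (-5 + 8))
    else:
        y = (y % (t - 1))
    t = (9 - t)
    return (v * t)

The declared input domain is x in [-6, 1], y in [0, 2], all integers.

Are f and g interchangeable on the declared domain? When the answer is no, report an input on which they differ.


The rewrite breaks on x=-6, y=0, where the results are -108 and 36.
f: t = -3; v = 6; ((-x) <= (v // (x - 0))) -> false; v = 6; ((y * v) < (-(-5))) -> true; v = -9; t = 12; return -108
g: t = -3; v = 6; ((-x) <= (v // x)) -> false; v = -6; ((y * v) < (-(-5))) -> true; v = 3; t = 12; return 36
verdict: not equivalent; witness: x=-6, y=0


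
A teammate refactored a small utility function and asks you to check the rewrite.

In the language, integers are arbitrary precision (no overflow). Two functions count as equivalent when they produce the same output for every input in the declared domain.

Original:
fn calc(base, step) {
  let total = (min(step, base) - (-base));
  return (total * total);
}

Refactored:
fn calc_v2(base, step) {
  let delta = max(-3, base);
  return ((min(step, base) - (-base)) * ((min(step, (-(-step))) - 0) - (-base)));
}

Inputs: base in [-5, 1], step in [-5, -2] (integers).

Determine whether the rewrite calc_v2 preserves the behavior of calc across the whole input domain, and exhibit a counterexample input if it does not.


At base=-5, step=-4: calc gives 100, calc_v2 gives 90.
verdict: not equivalent; witness: base=-5, step=-4


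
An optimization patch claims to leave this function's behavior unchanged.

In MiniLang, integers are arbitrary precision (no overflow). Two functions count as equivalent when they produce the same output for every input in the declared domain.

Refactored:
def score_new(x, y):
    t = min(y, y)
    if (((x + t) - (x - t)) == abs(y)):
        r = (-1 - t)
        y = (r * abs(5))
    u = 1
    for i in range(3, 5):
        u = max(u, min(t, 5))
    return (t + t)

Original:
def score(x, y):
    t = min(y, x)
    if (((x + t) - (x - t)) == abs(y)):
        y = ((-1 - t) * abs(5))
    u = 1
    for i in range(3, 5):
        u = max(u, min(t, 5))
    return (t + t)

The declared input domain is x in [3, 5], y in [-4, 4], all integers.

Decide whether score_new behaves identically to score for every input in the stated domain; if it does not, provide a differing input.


Evaluate both at x=3, y=4.
score: t=3, then (((x + t) - (x - t)) == abs(y)) is false, then u=1, then (i=3), then u=3, then (i=4), then u=3, then returns 6
score_new: t=4, then (((x + t) - (x - t)) == abs(y)) is false, then u=1, then (i=3), then u=4, then (i=4), then u=4, then returns 8
6 and 8 differ, so these are not the same function on this domain.
verdict: not equivalent; witness: x=3, y=4


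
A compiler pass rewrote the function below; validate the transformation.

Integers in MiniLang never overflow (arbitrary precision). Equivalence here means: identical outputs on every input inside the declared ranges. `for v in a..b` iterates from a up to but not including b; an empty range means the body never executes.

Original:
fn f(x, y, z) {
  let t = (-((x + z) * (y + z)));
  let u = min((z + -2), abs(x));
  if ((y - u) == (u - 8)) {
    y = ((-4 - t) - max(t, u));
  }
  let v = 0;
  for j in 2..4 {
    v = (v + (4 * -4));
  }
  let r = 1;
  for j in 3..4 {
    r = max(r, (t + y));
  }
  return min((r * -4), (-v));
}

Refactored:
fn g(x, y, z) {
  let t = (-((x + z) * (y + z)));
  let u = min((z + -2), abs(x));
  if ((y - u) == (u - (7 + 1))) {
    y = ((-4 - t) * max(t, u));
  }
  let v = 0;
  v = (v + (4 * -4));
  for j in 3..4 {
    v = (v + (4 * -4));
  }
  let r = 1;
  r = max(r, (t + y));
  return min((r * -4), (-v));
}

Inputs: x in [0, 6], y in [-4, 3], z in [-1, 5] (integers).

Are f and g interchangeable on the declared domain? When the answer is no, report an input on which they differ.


Take x=3, y=-2, z=5.
f: t := -24 | u := 3 | ((y - u) == (u - 8)): true | y := 17 | v := 0 | iter j=2: | v := -16 | iter j=3: | v := -32 | r := 1 | iter j=3: | r := 1 | result -4
g: t := -24 | u := 3 | ((y - u) == (u - (7 + 1))): true | y := 60 | v := 0 | v := -16 | iter j=3: | v := -32 | r := 1 | r := 36 | result -144
-4 and -144 differ, so these are not the same function on this domain.
verdict: not equivalent; witness: x=3, y=-2, z=5


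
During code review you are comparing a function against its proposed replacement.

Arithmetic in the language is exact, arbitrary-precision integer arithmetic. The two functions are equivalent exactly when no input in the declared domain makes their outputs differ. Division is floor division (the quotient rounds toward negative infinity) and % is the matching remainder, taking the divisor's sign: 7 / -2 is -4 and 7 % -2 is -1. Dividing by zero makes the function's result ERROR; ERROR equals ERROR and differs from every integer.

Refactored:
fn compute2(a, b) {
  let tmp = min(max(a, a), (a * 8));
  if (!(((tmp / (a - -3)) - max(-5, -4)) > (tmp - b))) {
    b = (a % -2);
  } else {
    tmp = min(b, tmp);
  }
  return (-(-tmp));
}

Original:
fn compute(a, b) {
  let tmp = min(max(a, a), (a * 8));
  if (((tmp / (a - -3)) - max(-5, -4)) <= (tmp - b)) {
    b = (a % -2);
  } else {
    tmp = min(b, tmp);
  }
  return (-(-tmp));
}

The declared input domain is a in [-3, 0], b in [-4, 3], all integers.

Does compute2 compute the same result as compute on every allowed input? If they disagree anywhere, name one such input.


Changes here: comparison usage differs, boolean connective usage differs; the full 32-point sweep finds no disagreement.
verdict: equivalent


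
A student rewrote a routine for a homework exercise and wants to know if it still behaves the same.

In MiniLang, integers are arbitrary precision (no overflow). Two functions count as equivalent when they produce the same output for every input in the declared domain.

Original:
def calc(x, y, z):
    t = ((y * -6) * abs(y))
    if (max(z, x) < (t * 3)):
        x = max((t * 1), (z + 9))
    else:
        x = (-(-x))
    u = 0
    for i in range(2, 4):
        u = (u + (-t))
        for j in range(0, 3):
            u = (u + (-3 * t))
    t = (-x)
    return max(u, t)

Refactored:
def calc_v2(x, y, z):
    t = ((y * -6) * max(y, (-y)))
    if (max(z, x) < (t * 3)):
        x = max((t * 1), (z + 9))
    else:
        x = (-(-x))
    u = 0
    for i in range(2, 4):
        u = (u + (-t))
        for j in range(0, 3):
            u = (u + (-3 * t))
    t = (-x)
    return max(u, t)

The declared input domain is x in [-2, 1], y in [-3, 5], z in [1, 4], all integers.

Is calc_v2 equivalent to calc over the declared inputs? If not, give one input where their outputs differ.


Equivalent — the differences include min/max/abs usage differs, yet no declared input distinguishes the two.
As a probe, take x=-2, y=1, z=2: calc runs t = -6; (max(z, x) < (t * 3)) -> false; x = -2; u = 0; [i=2]; u = 6; [j=0]; u = 24; [j=1]; u = 42; [j=2]; u = 60; [i=3]; u = 66; [j=0]; u = 84; [j=1]; u = 102; [j=2]; u = 120; t = 2; return 120; calc_v2 runs t = -6; (max(z, x) < (t * 3)) -> false; x = -2; u = 0; [i=2]; u = 6; [j=0]; u = 24; [j=1]; u = 42; [j=2]; u = 60; [i=3]; u = 66; [j=0]; u = 84; [j=1]; u = 102; [j=2]; u = 120; t = 2; return 120; both end at 120.
Across all 144 domain points the two functions coincide.
verdict: equivalent


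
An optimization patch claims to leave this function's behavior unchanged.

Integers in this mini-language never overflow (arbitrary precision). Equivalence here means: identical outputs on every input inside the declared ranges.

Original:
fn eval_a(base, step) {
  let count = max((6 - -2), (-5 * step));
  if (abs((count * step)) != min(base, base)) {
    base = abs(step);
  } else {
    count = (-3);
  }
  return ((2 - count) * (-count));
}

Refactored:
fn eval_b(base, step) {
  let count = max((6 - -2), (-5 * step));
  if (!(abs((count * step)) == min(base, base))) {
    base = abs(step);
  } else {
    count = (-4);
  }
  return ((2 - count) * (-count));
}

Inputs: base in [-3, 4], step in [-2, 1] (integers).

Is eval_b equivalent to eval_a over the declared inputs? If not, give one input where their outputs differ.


base=0, step=0 yields 15 from eval_a but 24 from eval_b.
verdict: not equivalent; witness: base=0, step=0


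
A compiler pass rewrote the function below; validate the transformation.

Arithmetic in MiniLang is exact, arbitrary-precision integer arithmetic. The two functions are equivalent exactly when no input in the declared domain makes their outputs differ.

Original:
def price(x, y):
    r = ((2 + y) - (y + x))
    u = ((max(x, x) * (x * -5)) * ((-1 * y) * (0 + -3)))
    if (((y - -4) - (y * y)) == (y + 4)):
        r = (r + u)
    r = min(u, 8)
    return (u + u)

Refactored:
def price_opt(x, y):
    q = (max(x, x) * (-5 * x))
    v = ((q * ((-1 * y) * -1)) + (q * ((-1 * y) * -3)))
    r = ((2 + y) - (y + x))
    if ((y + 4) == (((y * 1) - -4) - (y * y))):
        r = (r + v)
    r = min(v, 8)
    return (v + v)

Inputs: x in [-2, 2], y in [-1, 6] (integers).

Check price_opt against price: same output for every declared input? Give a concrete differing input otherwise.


Take x=-2, y=-1.
price: r := 4 | u := 60 | (((y - -4) - (y * y)) == (y + 4)): false | r := 8 | result 120
price_opt: q := -20 | v := 80 | r := 4 | ((y + 4) == (((y * 1) - -4) - (y * y))): false | r := 8 | result 160
120 against 160: the behavior changed.
verdict: not equivalent; witness: x=-2, y=-1


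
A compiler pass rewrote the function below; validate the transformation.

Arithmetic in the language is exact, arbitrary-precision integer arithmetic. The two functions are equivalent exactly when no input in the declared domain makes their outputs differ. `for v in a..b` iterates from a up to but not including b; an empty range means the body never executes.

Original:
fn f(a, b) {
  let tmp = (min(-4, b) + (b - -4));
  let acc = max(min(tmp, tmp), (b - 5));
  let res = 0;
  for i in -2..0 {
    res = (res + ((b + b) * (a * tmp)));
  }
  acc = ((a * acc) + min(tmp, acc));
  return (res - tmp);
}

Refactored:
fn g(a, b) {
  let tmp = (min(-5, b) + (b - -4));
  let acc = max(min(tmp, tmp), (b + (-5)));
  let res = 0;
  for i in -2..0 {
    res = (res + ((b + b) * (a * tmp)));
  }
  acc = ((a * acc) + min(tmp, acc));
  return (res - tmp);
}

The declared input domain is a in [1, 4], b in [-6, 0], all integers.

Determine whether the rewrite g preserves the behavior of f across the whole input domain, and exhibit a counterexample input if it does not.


There is a counterexample at a=1, b=-4: 68 on one side, 85 on the other.
f: tmp becomes -4; next acc becomes -4; next res becomes 0; next at i=-2:; next res becomes 32; next at i=-1:; next res becomes 64; next acc becomes -8; next final value 68
g: tmp becomes -5; next acc becomes -5; next res becomes 0; next at i=-2:; next res becomes 40; next at i=-1:; next res becomes 80; next acc becomes -10; next final value 85
verdict: not equivalent; witness: a=1, b=-4


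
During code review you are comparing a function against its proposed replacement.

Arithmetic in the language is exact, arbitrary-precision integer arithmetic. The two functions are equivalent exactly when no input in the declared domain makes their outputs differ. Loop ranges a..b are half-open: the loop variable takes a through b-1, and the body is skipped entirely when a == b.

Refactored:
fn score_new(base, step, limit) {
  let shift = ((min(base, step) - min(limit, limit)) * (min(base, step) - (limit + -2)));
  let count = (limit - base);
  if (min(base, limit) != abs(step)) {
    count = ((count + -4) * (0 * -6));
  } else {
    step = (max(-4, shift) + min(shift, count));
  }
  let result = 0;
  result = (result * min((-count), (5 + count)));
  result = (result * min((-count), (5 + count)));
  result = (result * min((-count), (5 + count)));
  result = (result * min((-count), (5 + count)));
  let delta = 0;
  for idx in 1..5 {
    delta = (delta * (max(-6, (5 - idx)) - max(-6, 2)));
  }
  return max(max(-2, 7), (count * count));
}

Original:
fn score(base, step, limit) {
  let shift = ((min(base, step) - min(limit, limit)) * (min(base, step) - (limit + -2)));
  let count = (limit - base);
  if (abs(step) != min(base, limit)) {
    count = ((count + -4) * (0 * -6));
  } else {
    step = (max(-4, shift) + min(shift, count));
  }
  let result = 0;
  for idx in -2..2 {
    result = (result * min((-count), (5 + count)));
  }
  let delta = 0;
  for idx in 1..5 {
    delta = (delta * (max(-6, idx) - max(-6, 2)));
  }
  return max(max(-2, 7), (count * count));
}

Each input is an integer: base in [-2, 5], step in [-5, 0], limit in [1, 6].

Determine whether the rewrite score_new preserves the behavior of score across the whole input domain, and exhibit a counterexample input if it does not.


The two are interchangeable: loop structure differs; also min/max/abs usage differs; also statement counts differ; also arithmetic usage differs; also constant usage differs, and every declared input agrees.
Spot check at base=-2, step=-1, limit=3 — score: shift=15, then count=5, then (abs(step) != min(base, limit)) is true, then count=0, then result=0, then (idx=-2), then result=0, then (idx=-1), then result=0, then (idx=0), then result=0, then (idx=1), then result=0, then delta=0, then (idx=1), then delta=0, then (idx=2), then delta=0, then (idx=3), then delta=0, then (idx=4), then delta=0, then returns 7. score_new: shift=15, then count=5, then (min(base, limit) != abs(step)) is true, then count=0, then result=0, then result=0, then result=0, then result=0, then result=0, then delta=0, then (idx=1), then delta=0, then (idx=2), then delta=0, then (idx=3), then delta=0, then (idx=4), then delta=0, then returns 7. Both give 7.
Checked all 288 inputs in the declared domain: the outputs agree on every one.
verdict: equivalent


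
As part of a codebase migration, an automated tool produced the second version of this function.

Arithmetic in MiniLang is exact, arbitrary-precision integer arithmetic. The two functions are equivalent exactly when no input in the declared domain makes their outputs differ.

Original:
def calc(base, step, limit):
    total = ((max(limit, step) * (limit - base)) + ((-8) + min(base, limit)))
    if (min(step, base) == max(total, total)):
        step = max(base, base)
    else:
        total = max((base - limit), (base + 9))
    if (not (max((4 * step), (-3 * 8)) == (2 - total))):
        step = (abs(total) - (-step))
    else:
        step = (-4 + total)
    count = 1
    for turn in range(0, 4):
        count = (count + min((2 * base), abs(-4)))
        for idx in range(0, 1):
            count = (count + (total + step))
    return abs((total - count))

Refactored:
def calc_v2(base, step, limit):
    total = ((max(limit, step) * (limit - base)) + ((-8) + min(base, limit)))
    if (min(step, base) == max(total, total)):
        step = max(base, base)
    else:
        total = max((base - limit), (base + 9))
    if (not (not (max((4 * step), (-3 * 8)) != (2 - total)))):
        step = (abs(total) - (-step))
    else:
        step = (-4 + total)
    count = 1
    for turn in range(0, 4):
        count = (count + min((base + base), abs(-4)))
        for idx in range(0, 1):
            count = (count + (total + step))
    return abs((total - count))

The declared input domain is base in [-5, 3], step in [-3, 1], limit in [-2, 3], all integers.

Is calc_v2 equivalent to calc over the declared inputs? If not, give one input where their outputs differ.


Behavior is preserved: although constant usage differs, comparison usage differs, arithmetic usage differs, boolean connective usage differs, the outputs never diverge.
As a probe, take base=0, step=-2, limit=0: calc runs total becomes -8; next (min(step, base) == max(total, total)) evaluates to false; next total becomes 9; next (not (max((4 * step), (-3 * 8)) == (2 - total))) evaluates to true; next step becomes 7; next count becomes 1; next at turn=0:; next count becomes 1; next at idx=0:; next count becomes 17; next at turn=1:; next count becomes 17; next at idx=0:; next count becomes 33; next at turn=2:; next count becomes 33; next at idx=0:; next count becomes 49; next at turn=3:; next count becomes 49; next at idx=0:; next count becomes 65; next final value 56; calc_v2 runs total becomes -8; next (min(step, base) == max(total, total)) evaluates to false; next total becomes 9; next (not (not (max((4 * step), (-3 * 8)) != (2 - total)))) evaluates to true; next step becomes 7; next count becomes 1; next at turn=0:; next count becomes 1; next at idx=0:; next count becomes 17; next at turn=1:; next count becomes 17; next at idx=0:; next count becomes 33; next at turn=2:; next count becomes 33; next at idx=0:; next count becomes 49; next at turn=3:; next count becomes 49; next at idx=0:; next count becomes 65; next final value 56; both end at 56.
Sweeping the whole domain (270 inputs) finds no disagreement.
verdict: equivalent


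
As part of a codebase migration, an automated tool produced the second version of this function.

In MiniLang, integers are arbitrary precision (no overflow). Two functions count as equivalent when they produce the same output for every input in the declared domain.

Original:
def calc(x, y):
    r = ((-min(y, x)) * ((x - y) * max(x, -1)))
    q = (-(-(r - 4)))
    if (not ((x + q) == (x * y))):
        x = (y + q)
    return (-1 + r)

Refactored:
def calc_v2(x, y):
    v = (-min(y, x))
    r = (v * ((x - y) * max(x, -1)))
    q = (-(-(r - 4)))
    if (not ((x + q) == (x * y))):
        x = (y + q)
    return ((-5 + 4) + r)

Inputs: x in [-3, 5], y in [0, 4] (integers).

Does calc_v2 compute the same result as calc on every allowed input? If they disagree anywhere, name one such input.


Equivalent — the differences include arithmetic usage differs; also local variable names differ; also constant usage differs; also statement counts differ, yet no declared input distinguishes the two.
One worked example (x=4, y=2) — calc: r=-16, then q=-20, then (not ((x + q) == (x * y))) is true, then x=-18, then returns -17; calc_v2: v=-2, then r=-16, then q=-20, then (not ((x + q) == (x * y))) is true, then x=-18, then returns -17; agreement on -17.
An exhaustive pass over the 45 declared inputs shows identical outputs.
verdict: equivalent


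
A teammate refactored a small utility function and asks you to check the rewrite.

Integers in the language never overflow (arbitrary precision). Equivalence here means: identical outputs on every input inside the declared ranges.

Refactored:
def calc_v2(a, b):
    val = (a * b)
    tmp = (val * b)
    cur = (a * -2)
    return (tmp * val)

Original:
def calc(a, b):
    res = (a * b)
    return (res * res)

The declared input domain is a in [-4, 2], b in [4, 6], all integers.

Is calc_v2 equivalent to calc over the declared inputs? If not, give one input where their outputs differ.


On input a=-4, b=4, calc returns 256 while calc_v2 returns 1024.
verdict: not equivalent; witness: a=-4, b=4


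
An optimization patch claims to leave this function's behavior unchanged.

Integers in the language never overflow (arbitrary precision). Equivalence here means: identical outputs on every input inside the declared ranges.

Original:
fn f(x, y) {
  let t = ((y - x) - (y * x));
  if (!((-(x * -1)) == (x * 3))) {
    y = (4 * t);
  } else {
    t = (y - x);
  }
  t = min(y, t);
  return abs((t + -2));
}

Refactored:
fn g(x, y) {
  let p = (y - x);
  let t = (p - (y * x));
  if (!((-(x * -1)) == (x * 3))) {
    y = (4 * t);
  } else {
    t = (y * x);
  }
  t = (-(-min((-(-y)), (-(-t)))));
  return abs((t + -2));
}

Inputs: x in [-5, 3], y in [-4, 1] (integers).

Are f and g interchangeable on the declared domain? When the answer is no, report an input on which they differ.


These are not equivalent — on x=0, y=1 the outputs split (1 vs 2).
f: t becomes 1; next (!((-(x * -1)) == (x * 3))) evaluates to false; next t becomes 1; next t becomes 1; next final value 1
g: p becomes 1; next t becomes 1; next (!((-(x * -1)) == (x * 3))) evaluates to false; next t becomes 0; next t becomes 0; next final value 2
verdict: not equivalent; witness: x=0, y=1


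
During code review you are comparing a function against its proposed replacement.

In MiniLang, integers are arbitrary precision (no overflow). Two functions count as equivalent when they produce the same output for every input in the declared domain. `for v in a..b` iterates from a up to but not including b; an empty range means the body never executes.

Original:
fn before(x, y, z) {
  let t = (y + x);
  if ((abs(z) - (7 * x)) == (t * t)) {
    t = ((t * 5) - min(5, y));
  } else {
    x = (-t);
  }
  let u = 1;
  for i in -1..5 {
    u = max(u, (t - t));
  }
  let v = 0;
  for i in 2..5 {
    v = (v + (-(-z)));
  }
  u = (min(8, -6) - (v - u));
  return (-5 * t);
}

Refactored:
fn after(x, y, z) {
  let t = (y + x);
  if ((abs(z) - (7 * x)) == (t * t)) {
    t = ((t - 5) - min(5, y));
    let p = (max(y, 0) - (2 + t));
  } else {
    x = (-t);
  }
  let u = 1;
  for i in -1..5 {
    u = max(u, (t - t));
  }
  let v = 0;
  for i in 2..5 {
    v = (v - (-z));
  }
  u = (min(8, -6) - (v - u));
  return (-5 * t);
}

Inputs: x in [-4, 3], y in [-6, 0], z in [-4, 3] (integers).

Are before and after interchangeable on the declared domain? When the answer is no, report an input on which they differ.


The rewrite breaks on x=-3, y=-2, z=-4, where the results are 115 and 40.
before: t = -5; ((abs(z) - (7 * x)) == (t * t)) -> true; t = -23; u = 1; [i=-1]; u = 1; [i=0]; u = 1; [i=1]; u = 1; [i=2]; u = 1; [i=3]; u = 1; [i=4]; u = 1; v = 0; [i=2]; v = -4; [i=3]; v = -8; [i=4]; v = -12; u = 7; return 115
after: t = -5; ((abs(z) - (7 * x)) == (t * t)) -> true; t = -8; p = 6; u = 1; [i=-1]; u = 1; [i=0]; u = 1; [i=1]; u = 1; [i=2]; u = 1; [i=3]; u = 1; [i=4]; u = 1; v = 0; [i=2]; v = -4; [i=3]; v = -8; [i=4]; v = -12; u = 7; return 40
verdict: not equivalent; witness: x=-3, y=-2, z=-4


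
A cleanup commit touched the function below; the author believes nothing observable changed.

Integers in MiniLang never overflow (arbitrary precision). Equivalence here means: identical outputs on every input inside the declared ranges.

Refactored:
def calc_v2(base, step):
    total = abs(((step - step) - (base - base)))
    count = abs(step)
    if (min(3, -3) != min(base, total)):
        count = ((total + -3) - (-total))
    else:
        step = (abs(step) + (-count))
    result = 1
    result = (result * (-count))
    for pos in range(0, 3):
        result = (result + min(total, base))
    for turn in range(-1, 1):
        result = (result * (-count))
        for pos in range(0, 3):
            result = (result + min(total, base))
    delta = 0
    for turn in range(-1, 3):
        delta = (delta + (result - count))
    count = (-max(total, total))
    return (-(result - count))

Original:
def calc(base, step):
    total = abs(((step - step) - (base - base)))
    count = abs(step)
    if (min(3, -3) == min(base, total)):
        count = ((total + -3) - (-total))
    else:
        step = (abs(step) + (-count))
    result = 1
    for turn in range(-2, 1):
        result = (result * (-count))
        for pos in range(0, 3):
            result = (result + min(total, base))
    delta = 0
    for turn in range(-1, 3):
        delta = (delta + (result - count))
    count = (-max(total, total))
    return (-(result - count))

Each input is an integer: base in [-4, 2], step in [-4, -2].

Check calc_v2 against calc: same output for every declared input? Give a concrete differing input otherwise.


The rewrite breaks on base=-4, step=-4, where the results are 220 and 129.
calc: total = 0; count = 4; (min(3, -3) == min(base, total)) -> false; step = 0; result = 1; [turn=-2]; result = -4; [pos=0]; result = -8; [pos=1]; result = -12; [pos=2]; result = -16; [turn=-1]; result = 64; [pos=0]; result = 60; [pos=1]; result = 56; [pos=2]; result = 52; [turn=0]; result = -208; [pos=0]; result = -212; [pos=1]; result = -216; [pos=2]; result = -220; delta = 0; [turn=-1]; delta = -224; [turn=0]; delta = -448; [turn=1]; delta = -672; [turn=2]; delta = -896; count = 0; return 220
calc_v2: total = 0; count = 4; (min(3, -3) != min(base, total)) -> true; count = -3; result = 1; result = 3; [pos=0]; result = -1; [pos=1]; result = -5; [pos=2]; result = -9; [turn=-1]; result = -27; [pos=0]; result = -31; [pos=1]; result = -35; [pos=2]; result = -39; [turn=0]; result = -117; [pos=0]; result = -121; [pos=1]; result = -125; [pos=2]; result = -129; delta = 0; [turn=-1]; delta = -126; [turn=0]; delta = -252; [turn=1]; delta = -378; [turn=2]; delta = -504; count = 0; return 129
verdict: not equivalent; witness: base=-4, step=-4


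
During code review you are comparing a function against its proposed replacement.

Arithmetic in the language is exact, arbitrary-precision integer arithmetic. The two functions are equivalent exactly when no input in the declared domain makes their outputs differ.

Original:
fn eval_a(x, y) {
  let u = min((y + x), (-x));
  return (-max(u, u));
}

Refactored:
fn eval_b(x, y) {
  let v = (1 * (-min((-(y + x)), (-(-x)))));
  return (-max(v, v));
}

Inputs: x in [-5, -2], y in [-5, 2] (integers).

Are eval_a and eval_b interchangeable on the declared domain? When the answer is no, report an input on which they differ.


Evaluate both at x=-5, y=-5.
eval_a: u = -10; return 10
eval_b: v = 5; return -5
10 vs -5 — the two versions disagree here.
verdict: not equivalent; witness: x=-5, y=-5


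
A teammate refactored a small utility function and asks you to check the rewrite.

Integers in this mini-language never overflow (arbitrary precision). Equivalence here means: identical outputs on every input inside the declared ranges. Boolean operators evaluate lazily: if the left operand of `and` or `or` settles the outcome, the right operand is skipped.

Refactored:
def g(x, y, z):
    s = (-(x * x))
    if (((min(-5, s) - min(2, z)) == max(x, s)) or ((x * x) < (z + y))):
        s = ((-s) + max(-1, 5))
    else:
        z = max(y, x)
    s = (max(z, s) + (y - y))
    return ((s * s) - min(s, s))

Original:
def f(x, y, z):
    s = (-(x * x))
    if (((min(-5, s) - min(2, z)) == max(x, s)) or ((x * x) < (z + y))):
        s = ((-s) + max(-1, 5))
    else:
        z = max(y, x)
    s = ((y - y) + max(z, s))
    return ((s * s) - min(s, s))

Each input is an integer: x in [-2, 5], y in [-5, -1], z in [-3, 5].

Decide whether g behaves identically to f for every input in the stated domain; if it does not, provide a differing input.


Reading the diff, among the changes: same computation, different form.
Spot check at x=-1, y=-5, z=1 — f: s=-1, then (((min(-5, s) - min(2, z)) == max(x, s)) or ((x * x) < (z + y))) is false, then z=-1, then s=-1, then returns 2. g: s=-1, then (((min(-5, s) - min(2, z)) == max(x, s)) or ((x * x) < (z + y))) is false, then z=-1, then s=-1, then returns 2. Both give 2.
Sweeping the whole domain (360 inputs) finds no disagreement.
verdict: equivalent


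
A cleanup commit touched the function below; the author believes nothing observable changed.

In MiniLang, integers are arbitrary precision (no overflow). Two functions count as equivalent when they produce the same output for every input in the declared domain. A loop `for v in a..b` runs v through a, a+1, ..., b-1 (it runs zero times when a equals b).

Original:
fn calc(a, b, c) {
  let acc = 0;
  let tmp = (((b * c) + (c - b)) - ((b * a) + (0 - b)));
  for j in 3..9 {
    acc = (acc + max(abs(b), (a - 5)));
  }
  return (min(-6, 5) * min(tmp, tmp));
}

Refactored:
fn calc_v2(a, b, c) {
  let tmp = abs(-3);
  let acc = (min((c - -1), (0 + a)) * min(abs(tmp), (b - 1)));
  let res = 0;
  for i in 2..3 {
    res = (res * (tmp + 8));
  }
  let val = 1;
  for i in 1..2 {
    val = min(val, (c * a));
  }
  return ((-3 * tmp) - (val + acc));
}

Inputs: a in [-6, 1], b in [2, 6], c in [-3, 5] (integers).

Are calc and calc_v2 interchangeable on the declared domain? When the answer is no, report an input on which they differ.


There is a counterexample at a=-6, b=2, c=-3: -18 on one side, -4 on the other.
calc: acc = 0; tmp = 3; [j=3]; acc = 2; [j=4]; acc = 4; [j=5]; acc = 6; [j=6]; acc = 8; [j=7]; acc = 10; [j=8]; acc = 12; return -18
calc_v2: tmp = 3; acc = -6; res = 0; [i=2]; res = 0; val = 1; [i=1]; val = 1; return -4
verdict: not equivalent; witness: a=-6, b=2, c=-3


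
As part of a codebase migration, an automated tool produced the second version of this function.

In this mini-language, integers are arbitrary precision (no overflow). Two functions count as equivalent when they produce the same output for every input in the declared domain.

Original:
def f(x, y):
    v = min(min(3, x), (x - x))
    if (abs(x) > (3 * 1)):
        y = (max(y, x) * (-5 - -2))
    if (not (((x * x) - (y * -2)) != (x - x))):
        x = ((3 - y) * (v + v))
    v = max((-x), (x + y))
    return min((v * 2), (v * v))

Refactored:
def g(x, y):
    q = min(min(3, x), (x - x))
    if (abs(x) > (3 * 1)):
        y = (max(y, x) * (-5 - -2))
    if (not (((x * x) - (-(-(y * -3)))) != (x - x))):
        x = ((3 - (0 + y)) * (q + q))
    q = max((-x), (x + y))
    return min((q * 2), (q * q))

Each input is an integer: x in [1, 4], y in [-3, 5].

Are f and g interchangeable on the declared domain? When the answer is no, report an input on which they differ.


The edit looks behavioral (`-2` became `-3`), but over these ranges it never changes the outcome.
Tracing x=3, y=1: f: v becomes 0; next (abs(x) > (3 * 1)) evaluates to false; next (not (((x * x) - (y * -2)) != (x - x))) evaluates to false; next v becomes 4; next final value 8 | g: q becomes 0; next (abs(x) > (3 * 1)) evaluates to false; next (not (((x * x) - (-(-(y * -3)))) != (x - x))) evaluates to false; next q becomes 4; next final value 8 — matching result 8.
Across all 36 domain points the two functions coincide.
verdict: equivalent


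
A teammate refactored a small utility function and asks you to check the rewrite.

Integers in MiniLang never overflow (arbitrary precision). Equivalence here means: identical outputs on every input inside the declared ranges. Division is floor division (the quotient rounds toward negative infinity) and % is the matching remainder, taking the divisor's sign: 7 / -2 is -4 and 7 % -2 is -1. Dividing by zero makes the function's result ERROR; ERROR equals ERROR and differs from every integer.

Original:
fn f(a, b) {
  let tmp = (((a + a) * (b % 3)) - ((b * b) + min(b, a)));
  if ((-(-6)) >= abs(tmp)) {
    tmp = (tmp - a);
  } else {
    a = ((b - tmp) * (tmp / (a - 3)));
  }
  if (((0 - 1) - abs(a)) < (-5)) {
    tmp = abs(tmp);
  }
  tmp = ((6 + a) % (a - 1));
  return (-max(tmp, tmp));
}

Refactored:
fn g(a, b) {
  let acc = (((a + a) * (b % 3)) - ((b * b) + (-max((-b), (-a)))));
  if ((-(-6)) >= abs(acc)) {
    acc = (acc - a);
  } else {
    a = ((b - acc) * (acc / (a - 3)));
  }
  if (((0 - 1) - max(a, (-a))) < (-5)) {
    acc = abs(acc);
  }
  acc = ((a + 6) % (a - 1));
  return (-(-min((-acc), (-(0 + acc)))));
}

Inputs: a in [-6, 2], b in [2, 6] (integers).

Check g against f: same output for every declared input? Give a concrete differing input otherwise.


Differences: constant usage differs, and local variable names differ, and arithmetic usage differs, and min/max/abs usage differs — yet all 45 inputs agree.
verdict: equivalent


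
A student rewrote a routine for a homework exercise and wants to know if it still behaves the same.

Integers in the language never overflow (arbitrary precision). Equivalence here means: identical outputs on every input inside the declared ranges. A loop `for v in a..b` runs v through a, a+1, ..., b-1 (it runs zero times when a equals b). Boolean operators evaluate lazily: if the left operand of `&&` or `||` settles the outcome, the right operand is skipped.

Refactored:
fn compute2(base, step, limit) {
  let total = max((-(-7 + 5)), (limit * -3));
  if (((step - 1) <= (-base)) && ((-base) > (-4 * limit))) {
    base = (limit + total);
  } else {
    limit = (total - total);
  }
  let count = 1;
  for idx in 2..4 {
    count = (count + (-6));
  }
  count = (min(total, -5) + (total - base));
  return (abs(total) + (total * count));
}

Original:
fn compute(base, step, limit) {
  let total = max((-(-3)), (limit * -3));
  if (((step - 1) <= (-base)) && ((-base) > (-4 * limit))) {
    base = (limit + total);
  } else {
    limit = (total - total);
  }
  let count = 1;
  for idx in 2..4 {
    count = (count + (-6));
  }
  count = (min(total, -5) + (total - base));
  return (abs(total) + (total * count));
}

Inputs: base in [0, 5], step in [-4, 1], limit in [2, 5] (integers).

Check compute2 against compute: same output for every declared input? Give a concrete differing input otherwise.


Not equivalent: base=0, step=-4, limit=2 separates them (-18 vs -12).
compute: total=3, then (((step - 1) <= (-base)) && ((-base) > (-4 * limit))) is true, then base=5, then count=1, then (idx=2), then count=-5, then (idx=3), then count=-11, then count=-7, then returns -18
compute2: total=2, then (((step - 1) <= (-base)) && ((-base) > (-4 * limit))) is true, then base=4, then count=1, then (idx=2), then count=-5, then (idx=3), then count=-11, then count=-7, then returns -12
verdict: not equivalent; witness: base=0, step=-4, limit=2


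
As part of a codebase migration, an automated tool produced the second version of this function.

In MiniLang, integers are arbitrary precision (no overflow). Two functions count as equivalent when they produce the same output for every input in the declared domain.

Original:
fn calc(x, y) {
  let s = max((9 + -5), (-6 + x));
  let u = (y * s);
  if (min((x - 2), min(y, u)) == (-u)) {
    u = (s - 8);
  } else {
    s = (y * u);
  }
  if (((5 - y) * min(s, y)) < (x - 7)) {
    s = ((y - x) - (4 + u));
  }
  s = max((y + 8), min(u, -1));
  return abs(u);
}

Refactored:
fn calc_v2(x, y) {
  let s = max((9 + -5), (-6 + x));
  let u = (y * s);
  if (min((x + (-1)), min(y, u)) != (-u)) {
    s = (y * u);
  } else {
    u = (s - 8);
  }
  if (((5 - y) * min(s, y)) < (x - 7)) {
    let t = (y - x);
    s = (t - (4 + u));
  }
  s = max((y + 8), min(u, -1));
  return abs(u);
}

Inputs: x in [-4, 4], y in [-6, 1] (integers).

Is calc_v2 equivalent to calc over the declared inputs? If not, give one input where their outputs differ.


Input x=1, y=0: 0 from calc versus 4 from calc_v2.
verdict: not equivalent; witness: x=1, y=0


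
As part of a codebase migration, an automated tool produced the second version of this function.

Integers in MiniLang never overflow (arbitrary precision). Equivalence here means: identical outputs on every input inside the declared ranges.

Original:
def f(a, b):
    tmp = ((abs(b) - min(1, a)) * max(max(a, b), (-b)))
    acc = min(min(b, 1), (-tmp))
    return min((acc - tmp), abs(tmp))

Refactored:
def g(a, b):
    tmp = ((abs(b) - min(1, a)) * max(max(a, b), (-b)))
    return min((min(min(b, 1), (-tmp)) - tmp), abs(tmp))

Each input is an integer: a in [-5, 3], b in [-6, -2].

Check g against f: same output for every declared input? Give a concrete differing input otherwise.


This is a faithful refactor — statement counts differ, and local variable names differ, but the computed results match everywhere.
Tracing a=1, b=-4: f: tmp = 12; acc = -12; return -24 | g: tmp = 12; return -24 — matching result -24.
Across all 45 domain points the two functions coincide.
verdict: equivalent


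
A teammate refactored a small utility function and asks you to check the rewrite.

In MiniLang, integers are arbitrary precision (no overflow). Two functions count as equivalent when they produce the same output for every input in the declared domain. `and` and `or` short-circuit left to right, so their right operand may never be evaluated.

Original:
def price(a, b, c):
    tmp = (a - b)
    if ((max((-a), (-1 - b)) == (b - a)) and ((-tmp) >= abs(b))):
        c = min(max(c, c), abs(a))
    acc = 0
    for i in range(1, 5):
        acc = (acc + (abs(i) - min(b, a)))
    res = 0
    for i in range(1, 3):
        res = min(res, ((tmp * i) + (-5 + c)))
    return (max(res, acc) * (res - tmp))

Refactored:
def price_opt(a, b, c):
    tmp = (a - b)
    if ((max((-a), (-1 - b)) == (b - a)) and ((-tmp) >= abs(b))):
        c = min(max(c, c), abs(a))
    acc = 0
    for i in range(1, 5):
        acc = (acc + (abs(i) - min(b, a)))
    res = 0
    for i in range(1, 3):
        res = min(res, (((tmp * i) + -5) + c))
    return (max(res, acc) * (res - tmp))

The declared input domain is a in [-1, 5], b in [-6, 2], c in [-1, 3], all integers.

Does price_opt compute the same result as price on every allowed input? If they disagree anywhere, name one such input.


Differences: same computation, different form — yet all 315 inputs agree.
verdict: equivalent


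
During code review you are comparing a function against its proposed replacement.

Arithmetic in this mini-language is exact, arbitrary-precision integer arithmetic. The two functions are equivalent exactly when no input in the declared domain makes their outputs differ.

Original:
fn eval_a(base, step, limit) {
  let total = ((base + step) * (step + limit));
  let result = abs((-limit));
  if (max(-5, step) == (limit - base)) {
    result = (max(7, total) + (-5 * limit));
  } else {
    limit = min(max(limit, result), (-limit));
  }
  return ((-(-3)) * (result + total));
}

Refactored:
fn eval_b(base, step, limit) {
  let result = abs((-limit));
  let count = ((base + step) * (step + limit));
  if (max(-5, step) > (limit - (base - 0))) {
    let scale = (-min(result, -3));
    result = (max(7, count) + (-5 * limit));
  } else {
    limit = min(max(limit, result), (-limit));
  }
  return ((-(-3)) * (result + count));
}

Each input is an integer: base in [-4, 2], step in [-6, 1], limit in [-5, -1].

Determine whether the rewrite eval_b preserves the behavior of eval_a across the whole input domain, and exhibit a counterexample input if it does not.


Take base=-4, step=-1, limit=-5.
eval_a: total = 30; result = 5; (max(-5, step) == (limit - base)) -> true; result = 55; return 255
eval_b: result = 5; count = 30; (max(-5, step) > (limit - (base - 0))) -> false; limit = 5; return 105
255 and 105 differ, so these are not the same function on this domain.
verdict: not equivalent; witness: base=-4, step=-1, limit=-5
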